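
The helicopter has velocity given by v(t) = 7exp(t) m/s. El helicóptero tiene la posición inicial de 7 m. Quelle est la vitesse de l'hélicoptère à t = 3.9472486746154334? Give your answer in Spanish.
Tenemos la velocidad v(t) = 7·exp(t). Sustituyendo t = 3.9472486746154334: v(3.9472486746154334) = 362.548704920471.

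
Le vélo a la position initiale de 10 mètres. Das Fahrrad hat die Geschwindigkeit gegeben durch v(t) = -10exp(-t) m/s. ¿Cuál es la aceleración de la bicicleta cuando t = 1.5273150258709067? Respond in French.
Pour résoudre ceci, nous devons prendre 1 dérivée de notre équation de la vitesse v(t) = -10·exp(-t). En dérivant la vitesse, nous obtenons l'accélération: a(t) = 10·exp(-t). Nous avons l'accélération a(t) = 10·exp(-t). En substituant t = 1.5273150258709067: a(1.5273150258709067) = 2.17117841191929.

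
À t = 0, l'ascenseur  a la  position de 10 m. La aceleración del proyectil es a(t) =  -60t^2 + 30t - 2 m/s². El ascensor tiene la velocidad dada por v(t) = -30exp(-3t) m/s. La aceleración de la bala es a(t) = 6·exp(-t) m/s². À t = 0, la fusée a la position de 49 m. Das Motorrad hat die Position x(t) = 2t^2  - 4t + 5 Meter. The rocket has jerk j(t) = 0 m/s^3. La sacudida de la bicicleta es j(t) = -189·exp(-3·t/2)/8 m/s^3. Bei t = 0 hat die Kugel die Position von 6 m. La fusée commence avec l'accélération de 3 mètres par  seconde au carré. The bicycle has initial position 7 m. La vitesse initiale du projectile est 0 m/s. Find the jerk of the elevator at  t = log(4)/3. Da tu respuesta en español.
Partiendo de la velocidad v(t) = -30·exp(-3·t), tomamos 2 derivadas. La derivada de la velocidad da la aceleración: a(t) = 90·exp(-3·t). Tomando d/dt de a(t), encontramos j(t) = -270·exp(-3·t). Usando j(t) = -270·exp(-3·t) y sustituyendo t = log(4)/3, encontramos j = -135/2.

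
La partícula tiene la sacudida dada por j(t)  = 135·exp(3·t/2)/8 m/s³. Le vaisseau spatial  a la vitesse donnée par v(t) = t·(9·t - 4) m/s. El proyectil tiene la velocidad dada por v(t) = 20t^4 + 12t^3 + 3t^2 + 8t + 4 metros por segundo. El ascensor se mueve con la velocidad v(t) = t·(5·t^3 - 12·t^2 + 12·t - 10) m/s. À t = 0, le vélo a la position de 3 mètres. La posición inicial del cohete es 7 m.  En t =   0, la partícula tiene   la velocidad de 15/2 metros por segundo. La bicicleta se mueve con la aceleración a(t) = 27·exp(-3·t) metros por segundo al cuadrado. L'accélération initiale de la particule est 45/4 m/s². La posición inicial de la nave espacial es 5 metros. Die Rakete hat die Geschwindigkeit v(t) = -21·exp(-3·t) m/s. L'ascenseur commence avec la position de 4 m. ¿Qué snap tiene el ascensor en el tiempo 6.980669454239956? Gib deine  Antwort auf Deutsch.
Wir müssen unsere Gleichung für die Geschwindigkeit v(t) = t·(5·t^3 - 12·t^2 + 12·t - 10) 3-mal ableiten. Die Ableitung von der Geschwindigkeit ergibt die Beschleunigung: a(t) = 5·t^3 - 12·t^2 + t·(15·t^2 - 24·t + 12) + 12·t - 10. Mit d/dt von a(t) finden wir j(t) = 30·t^2 + t·(30·t - 24) - 48·t + 24. Durch Ableiten von dem Ruck erhalten wir den Snap: s(t) = 120·t - 72. Aus der Gleichung für den Snap s(t) = 120·t - 72, setzen wir t = 6.980669454239956 ein und erhalten s = 765.680334508795.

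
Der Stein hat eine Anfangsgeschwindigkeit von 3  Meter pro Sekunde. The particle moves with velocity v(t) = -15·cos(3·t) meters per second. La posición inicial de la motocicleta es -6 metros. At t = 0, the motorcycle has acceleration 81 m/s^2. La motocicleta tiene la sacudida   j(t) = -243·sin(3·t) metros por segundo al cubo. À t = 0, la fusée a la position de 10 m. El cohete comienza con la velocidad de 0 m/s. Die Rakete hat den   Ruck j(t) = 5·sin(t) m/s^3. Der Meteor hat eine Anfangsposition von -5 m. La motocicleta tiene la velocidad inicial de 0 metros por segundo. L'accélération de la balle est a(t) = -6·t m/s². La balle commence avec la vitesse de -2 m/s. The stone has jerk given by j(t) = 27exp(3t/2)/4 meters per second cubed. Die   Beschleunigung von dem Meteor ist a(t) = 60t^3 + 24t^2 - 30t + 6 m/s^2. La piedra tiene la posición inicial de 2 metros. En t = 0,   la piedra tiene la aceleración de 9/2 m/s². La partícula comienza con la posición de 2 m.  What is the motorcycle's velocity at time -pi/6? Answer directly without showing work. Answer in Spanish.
La velocidad en t = -pi/6 es v = -27.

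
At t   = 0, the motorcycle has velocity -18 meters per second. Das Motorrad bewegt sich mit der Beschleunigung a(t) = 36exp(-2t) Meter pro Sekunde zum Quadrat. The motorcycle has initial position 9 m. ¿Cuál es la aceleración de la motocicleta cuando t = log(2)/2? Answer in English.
Using a(t) = 36·exp(-2·t) and substituting t = log(2)/2, we find a = 18.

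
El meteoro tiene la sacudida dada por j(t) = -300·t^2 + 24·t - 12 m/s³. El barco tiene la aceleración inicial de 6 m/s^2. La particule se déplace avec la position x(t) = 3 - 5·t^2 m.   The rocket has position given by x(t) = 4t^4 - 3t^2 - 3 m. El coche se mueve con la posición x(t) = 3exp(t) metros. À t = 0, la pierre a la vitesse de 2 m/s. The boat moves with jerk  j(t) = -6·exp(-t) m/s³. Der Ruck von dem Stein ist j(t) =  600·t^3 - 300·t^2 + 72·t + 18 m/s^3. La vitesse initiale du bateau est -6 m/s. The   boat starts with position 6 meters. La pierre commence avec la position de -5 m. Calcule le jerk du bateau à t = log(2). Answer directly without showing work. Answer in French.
j(log(2)) = -3.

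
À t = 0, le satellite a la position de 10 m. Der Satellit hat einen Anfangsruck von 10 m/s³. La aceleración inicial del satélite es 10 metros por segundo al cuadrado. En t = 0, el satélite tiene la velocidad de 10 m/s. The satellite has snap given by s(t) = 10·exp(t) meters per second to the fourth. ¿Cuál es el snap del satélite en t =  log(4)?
De la ecuación del snap s(t) = 10·exp(t), sustituimos t = log(4) para obtener s = 40.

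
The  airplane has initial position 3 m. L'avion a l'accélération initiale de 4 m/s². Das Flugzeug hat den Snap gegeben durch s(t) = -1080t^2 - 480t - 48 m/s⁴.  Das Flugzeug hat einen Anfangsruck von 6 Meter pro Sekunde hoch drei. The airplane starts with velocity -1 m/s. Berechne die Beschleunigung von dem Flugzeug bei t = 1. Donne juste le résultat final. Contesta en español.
a(1) = -184.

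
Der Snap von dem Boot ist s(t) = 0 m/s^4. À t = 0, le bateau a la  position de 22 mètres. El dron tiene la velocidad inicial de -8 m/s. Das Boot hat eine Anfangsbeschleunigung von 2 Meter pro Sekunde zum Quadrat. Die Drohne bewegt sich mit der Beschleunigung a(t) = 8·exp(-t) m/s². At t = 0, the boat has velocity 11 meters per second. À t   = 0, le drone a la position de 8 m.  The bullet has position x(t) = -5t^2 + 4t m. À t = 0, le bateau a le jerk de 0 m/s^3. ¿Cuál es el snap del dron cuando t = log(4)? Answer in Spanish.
Debemos derivar nuestra ecuación de la aceleración a(t) = 8·exp(-t) 2 veces. Derivando la aceleración, obtenemos la sacudida: j(t) = -8·exp(-t). Derivando la sacudida, obtenemos el snap: s(t) = 8·exp(-t). Usando s(t) = 8·exp(-t) y sustituyendo t = log(4), encontramos s = 2.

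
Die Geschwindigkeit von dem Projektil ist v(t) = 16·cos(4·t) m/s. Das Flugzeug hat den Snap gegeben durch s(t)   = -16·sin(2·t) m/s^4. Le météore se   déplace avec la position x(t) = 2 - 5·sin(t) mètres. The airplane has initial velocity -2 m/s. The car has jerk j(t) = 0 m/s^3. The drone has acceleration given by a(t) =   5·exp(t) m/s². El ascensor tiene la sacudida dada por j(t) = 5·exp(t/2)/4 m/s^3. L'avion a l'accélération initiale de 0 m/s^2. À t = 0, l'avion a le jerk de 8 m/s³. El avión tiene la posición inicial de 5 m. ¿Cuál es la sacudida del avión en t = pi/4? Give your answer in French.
Pour résoudre ceci, nous devons prendre 1 intégrale de notre équation du snap s(t) = -16·sin(2·t). En intégrant le snap et en utilisant la condition initiale j(0) = 8, nous obtenons j(t) = 8·cos(2·t). Nous avons le jerk j(t) = 8·cos(2·t). En substituant t = pi/4: j(pi/4) = 0.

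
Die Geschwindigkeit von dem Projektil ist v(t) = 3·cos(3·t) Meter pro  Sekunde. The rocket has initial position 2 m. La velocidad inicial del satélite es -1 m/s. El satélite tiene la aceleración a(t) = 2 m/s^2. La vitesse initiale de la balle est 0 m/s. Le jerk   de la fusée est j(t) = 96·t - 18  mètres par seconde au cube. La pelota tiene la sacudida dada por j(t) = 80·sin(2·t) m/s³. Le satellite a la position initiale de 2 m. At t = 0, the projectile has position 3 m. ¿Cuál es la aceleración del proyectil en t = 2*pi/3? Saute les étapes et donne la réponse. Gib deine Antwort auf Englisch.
a(2*pi/3) = 0.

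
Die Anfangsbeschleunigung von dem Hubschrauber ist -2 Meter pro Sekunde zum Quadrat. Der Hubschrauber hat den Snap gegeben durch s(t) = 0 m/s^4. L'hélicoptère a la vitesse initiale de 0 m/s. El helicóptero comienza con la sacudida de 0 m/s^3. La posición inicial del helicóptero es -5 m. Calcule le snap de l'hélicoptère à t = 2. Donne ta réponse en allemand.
Wir haben den Snap s(t) = 0. Durch Einsetzen von t = 2: s(2) = 0.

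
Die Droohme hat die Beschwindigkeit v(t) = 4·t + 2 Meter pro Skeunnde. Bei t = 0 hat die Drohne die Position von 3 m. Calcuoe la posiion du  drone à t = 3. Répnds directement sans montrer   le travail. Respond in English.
x(3) = 27.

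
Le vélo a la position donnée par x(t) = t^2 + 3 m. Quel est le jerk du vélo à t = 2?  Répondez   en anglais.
Starting from position x(t) = t^2 + 3, we take 3 derivatives. Taking d/dt of x(t), we find v(t) = 2·t. The derivative of velocity gives acceleration: a(t) = 2. The derivative of acceleration gives jerk: j(t) = 0. From the given jerk equation j(t) = 0, we substitute t = 2 to get j = 0.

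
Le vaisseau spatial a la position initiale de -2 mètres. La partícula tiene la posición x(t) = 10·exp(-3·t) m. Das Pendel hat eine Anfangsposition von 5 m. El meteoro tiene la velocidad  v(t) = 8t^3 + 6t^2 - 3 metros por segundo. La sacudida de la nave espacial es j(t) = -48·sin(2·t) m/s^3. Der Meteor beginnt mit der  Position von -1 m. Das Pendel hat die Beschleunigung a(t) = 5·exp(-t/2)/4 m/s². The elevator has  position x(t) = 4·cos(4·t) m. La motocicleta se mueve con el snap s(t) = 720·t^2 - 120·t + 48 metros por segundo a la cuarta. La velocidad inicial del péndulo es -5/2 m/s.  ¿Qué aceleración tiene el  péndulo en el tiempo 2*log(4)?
Tenemos la aceleración a(t) = 5·exp(-t/2)/4. Sustituyendo t = 2*log(4): a(2*log(4)) = 5/16.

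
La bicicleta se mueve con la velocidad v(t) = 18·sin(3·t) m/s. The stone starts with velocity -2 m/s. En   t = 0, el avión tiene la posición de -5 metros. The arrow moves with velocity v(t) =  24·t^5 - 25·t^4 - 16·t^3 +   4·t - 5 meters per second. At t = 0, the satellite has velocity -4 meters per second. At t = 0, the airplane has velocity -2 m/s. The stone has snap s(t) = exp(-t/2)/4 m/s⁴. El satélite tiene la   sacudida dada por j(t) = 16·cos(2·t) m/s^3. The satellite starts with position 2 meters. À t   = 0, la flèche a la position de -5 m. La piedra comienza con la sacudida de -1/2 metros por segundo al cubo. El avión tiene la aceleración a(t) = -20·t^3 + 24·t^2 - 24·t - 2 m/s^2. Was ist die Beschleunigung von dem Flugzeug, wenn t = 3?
Aus der Gleichung für die Beschleunigung a(t) = -20·t^3 + 24·t^2 - 24·t - 2, setzen wir t = 3 ein und erhalten a = -398.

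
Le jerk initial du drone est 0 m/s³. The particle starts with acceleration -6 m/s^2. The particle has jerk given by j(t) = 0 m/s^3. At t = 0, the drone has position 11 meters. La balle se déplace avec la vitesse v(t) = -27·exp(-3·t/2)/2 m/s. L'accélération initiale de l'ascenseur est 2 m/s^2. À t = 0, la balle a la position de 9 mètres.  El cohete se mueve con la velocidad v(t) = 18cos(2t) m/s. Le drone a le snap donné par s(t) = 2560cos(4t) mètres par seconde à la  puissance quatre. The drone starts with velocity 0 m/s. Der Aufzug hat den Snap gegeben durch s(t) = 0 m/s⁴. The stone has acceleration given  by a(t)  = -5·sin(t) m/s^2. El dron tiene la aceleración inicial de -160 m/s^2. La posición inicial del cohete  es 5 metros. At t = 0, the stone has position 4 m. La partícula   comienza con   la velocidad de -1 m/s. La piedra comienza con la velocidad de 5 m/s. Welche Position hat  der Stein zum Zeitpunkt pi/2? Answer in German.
Wir müssen die Stammfunktion unserer Gleichung für die Beschleunigung a(t) = -5·sin(t) 2-mal finden. Mit ∫a(t)dt und Anwendung von v(0) = 5, finden wir v(t) = 5·cos(t). Mit ∫v(t)dt und Anwendung von x(0) = 4, finden wir x(t) = 5·sin(t) + 4. Mit x(t) = 5·sin(t) + 4 und Einsetzen von t = pi/2, finden wir x = 9.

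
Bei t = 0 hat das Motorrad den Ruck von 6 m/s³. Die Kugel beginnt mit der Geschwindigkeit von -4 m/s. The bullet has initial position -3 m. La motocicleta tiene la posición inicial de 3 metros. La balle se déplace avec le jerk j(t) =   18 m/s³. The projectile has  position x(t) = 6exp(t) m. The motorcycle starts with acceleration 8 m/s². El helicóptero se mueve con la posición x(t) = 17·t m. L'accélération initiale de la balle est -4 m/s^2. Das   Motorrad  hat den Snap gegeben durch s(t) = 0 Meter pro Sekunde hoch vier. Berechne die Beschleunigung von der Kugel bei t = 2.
Ausgehend von dem Ruck j(t) = 18, nehmen wir 1 Stammfunktion. Mit ∫j(t)dt und Anwendung von a(0) = -4, finden wir a(t) = 18·t - 4. Wir haben die Beschleunigung a(t) = 18·t - 4. Durch Einsetzen von t = 2: a(2) = 32.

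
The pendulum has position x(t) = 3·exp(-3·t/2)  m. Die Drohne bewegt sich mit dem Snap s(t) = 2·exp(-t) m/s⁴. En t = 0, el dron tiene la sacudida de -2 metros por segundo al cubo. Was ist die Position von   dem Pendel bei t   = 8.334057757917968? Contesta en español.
Tenemos la posición x(t) = 3·exp(-3·t/2). Sustituyendo t = 8.334057757917968: x(8.334057757917968) = 0.0000111678175580873.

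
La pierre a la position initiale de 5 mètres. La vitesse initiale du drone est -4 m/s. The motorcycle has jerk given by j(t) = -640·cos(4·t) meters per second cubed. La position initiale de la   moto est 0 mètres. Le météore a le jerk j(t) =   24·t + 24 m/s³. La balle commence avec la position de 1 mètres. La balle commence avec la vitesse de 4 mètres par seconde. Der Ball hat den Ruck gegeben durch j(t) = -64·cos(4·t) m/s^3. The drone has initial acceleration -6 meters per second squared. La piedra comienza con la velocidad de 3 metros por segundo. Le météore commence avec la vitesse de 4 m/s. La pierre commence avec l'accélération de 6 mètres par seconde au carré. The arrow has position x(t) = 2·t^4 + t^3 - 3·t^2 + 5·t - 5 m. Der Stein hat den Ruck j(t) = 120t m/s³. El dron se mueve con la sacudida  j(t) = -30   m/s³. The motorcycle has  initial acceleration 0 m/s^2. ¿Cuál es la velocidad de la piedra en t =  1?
Para resolver esto, necesitamos tomar 2 antiderivadas de nuestra ecuación de la sacudida j(t) = 120·t. Tomando ∫j(t)dt y aplicando a(0) = 6, encontramos a(t) = 60·t^2 + 6. Tomando ∫a(t)dt y aplicando v(0) = 3, encontramos v(t) = 20·t^3 + 6·t + 3. De la ecuación de la velocidad v(t) = 20·t^3 + 6·t + 3, sustituimos t = 1 para obtener v = 29.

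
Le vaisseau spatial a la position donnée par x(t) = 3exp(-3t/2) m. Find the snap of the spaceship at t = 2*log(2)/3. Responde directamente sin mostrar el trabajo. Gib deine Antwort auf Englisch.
At t = 2*log(2)/3, s = 243/32.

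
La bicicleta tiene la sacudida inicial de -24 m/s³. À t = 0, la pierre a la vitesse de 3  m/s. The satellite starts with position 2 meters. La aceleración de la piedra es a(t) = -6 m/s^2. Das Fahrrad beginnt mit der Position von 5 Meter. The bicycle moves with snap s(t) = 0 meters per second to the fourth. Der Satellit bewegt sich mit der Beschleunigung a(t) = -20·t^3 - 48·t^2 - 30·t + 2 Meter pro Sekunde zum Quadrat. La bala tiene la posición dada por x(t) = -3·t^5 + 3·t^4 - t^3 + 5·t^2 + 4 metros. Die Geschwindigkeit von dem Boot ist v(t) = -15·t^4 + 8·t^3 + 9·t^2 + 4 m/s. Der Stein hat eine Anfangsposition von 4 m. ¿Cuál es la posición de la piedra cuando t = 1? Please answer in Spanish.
Partiendo de la aceleración a(t) = -6, tomamos 2 antiderivadas. La antiderivada de la aceleración es la velocidad. Usando v(0) = 3, obtenemos v(t) = 3 - 6·t. La integral de la velocidad, con x(0) = 4, da la posición: x(t) = -3·t^2 + 3·t + 4. Usando x(t) = -3·t^2 + 3·t + 4 y sustituyendo t = 1, encontramos x = 4.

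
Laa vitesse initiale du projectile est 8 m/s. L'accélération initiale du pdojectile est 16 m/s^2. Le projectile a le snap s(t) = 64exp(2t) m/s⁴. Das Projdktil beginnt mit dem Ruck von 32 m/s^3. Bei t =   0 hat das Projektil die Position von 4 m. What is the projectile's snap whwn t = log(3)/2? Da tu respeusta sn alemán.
Aus der Gleichung für den Snap s(t) = 64·exp(2·t), setzen wir t = log(3)/2 ein und erhalten s = 192.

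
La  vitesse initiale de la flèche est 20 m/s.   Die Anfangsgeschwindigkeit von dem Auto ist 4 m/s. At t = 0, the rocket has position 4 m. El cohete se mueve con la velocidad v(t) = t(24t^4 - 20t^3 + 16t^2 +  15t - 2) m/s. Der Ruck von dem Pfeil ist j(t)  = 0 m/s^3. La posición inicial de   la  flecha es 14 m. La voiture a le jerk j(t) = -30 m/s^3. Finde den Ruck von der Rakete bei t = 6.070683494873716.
Ausgehend von der Geschwindigkeit v(t) = t·(24·t^4 - 20·t^3 + 16·t^2 + 15·t - 2), nehmen wir 2 Ableitungen. Die Ableitung von der Geschwindigkeit ergibt die Beschleunigung: a(t) = 24·t^4 - 20·t^3 + 16·t^2 + t·(96·t^3 - 60·t^2 + 32·t + 15) + 15·t - 2. Die Ableitung von der Beschleunigung ergibt den Ruck: j(t) = 192·t^3 - 120·t^2 + t·(288·t^2 - 120·t + 32) + 64·t + 30. Mit j(t) = 192·t^3 - 120·t^2 + t·(288·t^2 - 120·t + 32) + 64·t + 30 und Einsetzen von t = 6.070683494873716, finden wir j = 99155.5867486679.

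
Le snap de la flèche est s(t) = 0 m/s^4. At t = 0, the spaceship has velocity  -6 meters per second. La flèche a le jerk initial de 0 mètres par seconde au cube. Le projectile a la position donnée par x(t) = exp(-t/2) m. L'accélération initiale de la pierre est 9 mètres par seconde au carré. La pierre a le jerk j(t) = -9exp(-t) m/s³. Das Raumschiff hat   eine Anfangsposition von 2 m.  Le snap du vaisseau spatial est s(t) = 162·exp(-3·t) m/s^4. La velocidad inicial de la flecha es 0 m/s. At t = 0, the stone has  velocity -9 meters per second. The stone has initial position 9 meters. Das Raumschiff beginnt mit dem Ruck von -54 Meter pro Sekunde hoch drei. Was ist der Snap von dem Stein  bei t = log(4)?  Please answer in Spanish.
Partiendo de la sacudida j(t) = -9·exp(-t), tomamos 1 derivada. La derivada de la sacudida da el snap: s(t) = 9·exp(-t). Usando s(t) = 9·exp(-t) y sustituyendo t = log(4), encontramos s = 9/4.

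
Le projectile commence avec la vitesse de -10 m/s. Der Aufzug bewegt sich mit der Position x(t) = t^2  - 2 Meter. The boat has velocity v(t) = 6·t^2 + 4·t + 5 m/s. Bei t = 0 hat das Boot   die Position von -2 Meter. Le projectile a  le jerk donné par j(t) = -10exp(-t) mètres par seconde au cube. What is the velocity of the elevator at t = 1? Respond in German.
Ausgehend von der Position x(t) = t^2 - 2, nehmen wir 1 Ableitung. Durch Ableiten von der Position erhalten wir die Geschwindigkeit: v(t) = 2·t. Aus der Gleichung für die Geschwindigkeit v(t) = 2·t, setzen wir t = 1 ein und erhalten v = 2.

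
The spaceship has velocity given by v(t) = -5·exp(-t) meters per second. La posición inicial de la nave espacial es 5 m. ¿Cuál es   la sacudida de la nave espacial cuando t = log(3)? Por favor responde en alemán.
Ausgehend von der Geschwindigkeit v(t) = -5·exp(-t), nehmen wir 2 Ableitungen. Mit d/dt von v(t) finden wir a(t) = 5·exp(-t). Die Ableitung von der Beschleunigung ergibt den Ruck: j(t) = -5·exp(-t). Aus der Gleichung für den Ruck j(t) = -5·exp(-t), setzen wir t = log(3) ein und erhalten j = -5/3.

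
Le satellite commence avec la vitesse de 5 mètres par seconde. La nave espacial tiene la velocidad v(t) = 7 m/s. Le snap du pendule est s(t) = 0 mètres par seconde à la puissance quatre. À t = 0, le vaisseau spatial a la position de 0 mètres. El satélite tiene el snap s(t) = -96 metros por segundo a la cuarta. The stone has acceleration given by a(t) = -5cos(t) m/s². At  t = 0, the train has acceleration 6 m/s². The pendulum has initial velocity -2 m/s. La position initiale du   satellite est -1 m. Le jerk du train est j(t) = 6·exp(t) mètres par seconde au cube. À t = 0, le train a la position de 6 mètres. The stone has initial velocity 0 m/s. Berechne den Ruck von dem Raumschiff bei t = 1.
Um dies zu lösen, müssen wir 2 Ableitungen unserer Gleichung für die Geschwindigkeit v(t) = 7 nehmen. Die Ableitung von der Geschwindigkeit ergibt die Beschleunigung: a(t) = 0. Durch Ableiten von der Beschleunigung erhalten wir den Ruck: j(t) = 0. Mit j(t) = 0 und Einsetzen von t = 1, finden wir j = 0.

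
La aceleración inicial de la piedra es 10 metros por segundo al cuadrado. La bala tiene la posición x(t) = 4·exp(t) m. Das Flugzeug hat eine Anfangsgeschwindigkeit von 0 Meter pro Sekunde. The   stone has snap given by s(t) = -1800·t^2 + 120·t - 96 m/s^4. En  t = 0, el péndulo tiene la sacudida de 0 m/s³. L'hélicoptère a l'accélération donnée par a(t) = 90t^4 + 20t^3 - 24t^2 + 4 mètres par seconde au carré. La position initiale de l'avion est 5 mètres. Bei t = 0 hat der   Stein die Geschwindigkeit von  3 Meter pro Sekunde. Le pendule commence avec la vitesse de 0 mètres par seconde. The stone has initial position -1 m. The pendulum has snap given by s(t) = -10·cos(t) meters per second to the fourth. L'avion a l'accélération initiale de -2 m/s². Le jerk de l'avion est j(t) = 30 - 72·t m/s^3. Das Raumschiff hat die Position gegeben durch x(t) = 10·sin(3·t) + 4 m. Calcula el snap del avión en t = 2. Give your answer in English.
We must differentiate our jerk equation j(t) = 30 - 72·t 1 time. Differentiating jerk, we get snap: s(t) = -72. We have snap s(t) = -72. Substituting t = 2: s(2) = -72.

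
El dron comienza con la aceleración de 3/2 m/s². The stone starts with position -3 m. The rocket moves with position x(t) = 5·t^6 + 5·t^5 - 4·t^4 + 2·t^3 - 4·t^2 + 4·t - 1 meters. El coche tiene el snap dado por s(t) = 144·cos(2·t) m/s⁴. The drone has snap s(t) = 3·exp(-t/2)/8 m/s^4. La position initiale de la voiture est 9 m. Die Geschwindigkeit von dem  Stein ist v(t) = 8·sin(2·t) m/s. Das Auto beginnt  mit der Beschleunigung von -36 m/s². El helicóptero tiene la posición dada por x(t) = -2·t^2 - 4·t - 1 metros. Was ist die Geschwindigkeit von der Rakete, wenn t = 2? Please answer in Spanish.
Para resolver esto, necesitamos tomar 1 derivada de nuestra ecuación de la posición x(t) = 5·t^6 + 5·t^5 - 4·t^4 + 2·t^3 - 4·t^2 + 4·t - 1. Derivando la posición, obtenemos la velocidad: v(t) = 30·t^5 + 25·t^4 - 16·t^3 + 6·t^2 - 8·t + 4. De la ecuación de la velocidad v(t) = 30·t^5 + 25·t^4 - 16·t^3 + 6·t^2 - 8·t + 4, sustituimos t = 2 para obtener v = 1244.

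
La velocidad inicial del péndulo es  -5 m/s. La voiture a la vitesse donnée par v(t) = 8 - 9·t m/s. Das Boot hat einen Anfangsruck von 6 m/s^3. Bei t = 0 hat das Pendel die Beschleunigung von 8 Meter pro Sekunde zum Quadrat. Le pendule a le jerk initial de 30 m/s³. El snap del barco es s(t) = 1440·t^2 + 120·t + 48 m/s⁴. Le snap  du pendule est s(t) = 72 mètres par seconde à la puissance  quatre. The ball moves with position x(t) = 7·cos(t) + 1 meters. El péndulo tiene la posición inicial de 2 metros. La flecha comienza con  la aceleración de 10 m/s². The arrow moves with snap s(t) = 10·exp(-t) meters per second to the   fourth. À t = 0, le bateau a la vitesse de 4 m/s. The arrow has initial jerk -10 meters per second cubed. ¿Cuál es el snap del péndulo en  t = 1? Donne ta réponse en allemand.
Aus der Gleichung für den Snap s(t) = 72, setzen wir t = 1 ein und erhalten s = 72.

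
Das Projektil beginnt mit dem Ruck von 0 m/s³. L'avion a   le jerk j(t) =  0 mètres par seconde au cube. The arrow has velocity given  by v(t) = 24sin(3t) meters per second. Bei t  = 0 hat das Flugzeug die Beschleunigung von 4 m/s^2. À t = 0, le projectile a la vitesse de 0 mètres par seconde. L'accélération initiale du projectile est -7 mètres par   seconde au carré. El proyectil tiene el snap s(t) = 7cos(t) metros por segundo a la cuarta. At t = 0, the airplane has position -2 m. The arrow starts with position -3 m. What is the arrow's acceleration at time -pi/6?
To solve this, we need to take 1 derivative of our velocity equation v(t) = 24·sin(3·t). Taking d/dt of v(t), we find a(t) = 72·cos(3·t). We have acceleration a(t) = 72·cos(3·t). Substituting t = -pi/6: a(-pi/6) = 0.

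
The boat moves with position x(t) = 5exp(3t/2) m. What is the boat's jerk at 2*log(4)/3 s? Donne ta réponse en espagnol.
Debemos derivar nuestra ecuación de la posición x(t) = 5·exp(3·t/2) 3 veces. La derivada de la posición da la velocidad: v(t) = 15·exp(3·t/2)/2. La derivada de la velocidad da la aceleración: a(t) = 45·exp(3·t/2)/4. Derivando la aceleración, obtenemos la sacudida: j(t) = 135·exp(3·t/2)/8. Tenemos la sacudida j(t) = 135·exp(3·t/2)/8. Sustituyendo t = 2*log(4)/3: j(2*log(4)/3) = 135/2.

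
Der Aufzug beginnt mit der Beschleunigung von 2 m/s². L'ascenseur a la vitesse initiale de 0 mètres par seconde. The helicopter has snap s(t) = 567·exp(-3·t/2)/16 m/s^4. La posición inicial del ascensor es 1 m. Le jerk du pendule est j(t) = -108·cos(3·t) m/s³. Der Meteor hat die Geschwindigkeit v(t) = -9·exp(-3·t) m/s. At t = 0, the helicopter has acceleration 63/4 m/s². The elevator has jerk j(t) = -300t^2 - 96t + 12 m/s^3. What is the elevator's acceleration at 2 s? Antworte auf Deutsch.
Um dies zu lösen, müssen wir 1 Integral unserer Gleichung für den Ruck j(t) = -300·t^2 - 96·t + 12 finden. Das Integral von dem Ruck, mit a(0) = 2, ergibt die Beschleunigung: a(t) = -100·t^3 - 48·t^2 + 12·t + 2. Aus der Gleichung für die Beschleunigung a(t) = -100·t^3 - 48·t^2 + 12·t + 2, setzen wir t = 2 ein und erhalten a = -966.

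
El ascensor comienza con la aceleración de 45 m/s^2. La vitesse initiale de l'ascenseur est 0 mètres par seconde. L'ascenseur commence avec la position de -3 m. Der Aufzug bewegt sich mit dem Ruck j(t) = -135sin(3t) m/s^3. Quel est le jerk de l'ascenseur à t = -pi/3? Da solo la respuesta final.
La réponse est 0.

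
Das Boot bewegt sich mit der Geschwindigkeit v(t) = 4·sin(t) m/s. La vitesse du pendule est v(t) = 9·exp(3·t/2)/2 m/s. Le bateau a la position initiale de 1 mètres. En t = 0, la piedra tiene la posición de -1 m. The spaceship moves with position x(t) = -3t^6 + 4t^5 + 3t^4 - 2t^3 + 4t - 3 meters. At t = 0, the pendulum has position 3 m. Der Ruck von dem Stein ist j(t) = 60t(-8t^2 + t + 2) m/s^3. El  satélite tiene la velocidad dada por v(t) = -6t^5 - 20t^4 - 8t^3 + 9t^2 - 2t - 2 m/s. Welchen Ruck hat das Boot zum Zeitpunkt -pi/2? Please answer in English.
To solve this, we need to take 2 derivatives of our velocity equation v(t) = 4·sin(t). The derivative of velocity gives acceleration: a(t) = 4·cos(t). Differentiating acceleration, we get jerk: j(t) = -4·sin(t). We have jerk j(t) = -4·sin(t). Substituting t = -pi/2: j(-pi/2) = 4.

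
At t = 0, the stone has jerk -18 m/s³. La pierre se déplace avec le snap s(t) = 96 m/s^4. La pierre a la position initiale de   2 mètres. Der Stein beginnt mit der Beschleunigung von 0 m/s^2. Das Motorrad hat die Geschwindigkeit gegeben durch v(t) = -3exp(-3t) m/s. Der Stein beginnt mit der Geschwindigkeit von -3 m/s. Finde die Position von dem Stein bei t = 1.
Um dies zu lösen, müssen wir 4 Stammfunktionen unserer Gleichung für den Snap s(t) = 96 finden. Die Stammfunktion von dem Snap ist der Ruck. Mit j(0) = -18 erhalten wir j(t) = 96·t - 18. Durch Integration von dem Ruck und Verwendung der Anfangsbedingung a(0) = 0, erhalten wir a(t) = 6·t·(8·t - 3). Durch Integration von der Beschleunigung und Verwendung der Anfangsbedingung v(0) = -3, erhalten wir v(t) = 16·t^3 - 9·t^2 - 3. Das Integral von der Geschwindigkeit, mit x(0) = 2, ergibt die Position: x(t) = 4·t^4 - 3·t^3 - 3·t + 2. Wir haben die Position x(t) = 4·t^4 - 3·t^3 - 3·t + 2. Durch Einsetzen von t = 1: x(1) = 0.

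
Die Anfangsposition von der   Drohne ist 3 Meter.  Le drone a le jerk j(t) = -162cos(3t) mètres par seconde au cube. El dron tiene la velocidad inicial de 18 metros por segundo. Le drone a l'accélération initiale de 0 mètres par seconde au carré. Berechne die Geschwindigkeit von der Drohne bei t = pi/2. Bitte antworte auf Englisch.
We need to integrate our jerk equation j(t) = -162·cos(3·t) 2 times. The integral of jerk is acceleration. Using a(0) = 0, we get a(t) = -54·sin(3·t). The antiderivative of acceleration is velocity. Using v(0) = 18, we get v(t) = 18·cos(3·t). Using v(t) = 18·cos(3·t) and substituting t = pi/2, we find v = 0.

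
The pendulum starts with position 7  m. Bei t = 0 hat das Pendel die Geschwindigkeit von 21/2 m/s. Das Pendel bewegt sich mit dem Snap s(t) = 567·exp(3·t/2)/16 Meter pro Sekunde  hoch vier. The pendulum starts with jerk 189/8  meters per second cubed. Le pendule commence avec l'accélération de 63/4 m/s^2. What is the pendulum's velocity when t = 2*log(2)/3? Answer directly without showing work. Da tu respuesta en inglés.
At t = 2*log(2)/3, v = 21.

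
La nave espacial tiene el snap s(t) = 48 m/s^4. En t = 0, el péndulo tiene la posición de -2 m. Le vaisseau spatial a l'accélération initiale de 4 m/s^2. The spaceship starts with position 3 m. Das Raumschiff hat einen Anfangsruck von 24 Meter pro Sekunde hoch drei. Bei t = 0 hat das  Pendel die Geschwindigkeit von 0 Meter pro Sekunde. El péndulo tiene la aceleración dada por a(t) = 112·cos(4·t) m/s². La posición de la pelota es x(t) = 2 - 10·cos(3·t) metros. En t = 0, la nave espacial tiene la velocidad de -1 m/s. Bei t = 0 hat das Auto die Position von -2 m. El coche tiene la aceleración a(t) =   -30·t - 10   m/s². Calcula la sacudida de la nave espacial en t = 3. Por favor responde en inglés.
We need to integrate our snap equation s(t) = 48 1 time. Finding the integral of s(t) and using j(0) = 24: j(t) = 48·t + 24. From the given jerk equation j(t) = 48·t + 24, we substitute t = 3 to get j = 168.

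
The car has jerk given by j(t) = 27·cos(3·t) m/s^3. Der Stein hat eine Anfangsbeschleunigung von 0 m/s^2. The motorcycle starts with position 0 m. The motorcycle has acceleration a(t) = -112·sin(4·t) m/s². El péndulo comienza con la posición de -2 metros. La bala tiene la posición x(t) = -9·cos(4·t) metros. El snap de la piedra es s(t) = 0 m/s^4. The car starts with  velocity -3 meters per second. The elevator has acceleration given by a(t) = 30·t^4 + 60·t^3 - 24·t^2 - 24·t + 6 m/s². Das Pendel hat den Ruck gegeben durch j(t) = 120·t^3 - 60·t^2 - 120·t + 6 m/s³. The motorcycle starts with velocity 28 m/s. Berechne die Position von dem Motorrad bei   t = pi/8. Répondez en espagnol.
Debemos encontrar la antiderivada de nuestra ecuación de la aceleración a(t) = -112·sin(4·t) 2 veces. Tomando ∫a(t)dt y aplicando v(0) = 28, encontramos v(t) = 28·cos(4·t). La integral de la velocidad es la posición. Usando x(0) = 0, obtenemos x(t) = 7·sin(4·t). De la ecuación de la posición x(t) = 7·sin(4·t), sustituimos t = pi/8 para obtener x = 7.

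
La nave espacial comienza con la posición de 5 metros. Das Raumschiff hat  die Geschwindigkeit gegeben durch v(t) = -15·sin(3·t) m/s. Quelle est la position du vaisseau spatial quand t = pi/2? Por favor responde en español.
Para resolver esto, necesitamos tomar 1 antiderivada de nuestra ecuación de la velocidad v(t) = -15·sin(3·t). La antiderivada de la velocidad es la posición. Usando x(0) = 5, obtenemos x(t) = 5·cos(3·t). De la ecuación de la posición x(t) = 5·cos(3·t), sustituimos t = pi/2 para obtener x = 0.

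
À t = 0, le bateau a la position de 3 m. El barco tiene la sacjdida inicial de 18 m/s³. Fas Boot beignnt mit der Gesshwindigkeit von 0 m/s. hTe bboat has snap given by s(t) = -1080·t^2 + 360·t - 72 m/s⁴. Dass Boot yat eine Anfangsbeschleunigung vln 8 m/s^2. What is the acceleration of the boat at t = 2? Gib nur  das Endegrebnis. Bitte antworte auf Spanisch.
La aceleración en t = 2 es a = -1060.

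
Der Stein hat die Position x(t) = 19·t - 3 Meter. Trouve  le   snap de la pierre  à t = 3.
Nous devons dériver notre équation de la position x(t) = 19·t - 3 4 fois. En dérivant la position, nous obtenons la vitesse: v(t) = 19. En prenant d/dt de v(t), nous trouvons a(t) = 0. La dérivée de l'accélération donne le jerk: j(t) = 0. En prenant d/dt de j(t), nous trouvons s(t) = 0. Nous avons le snap s(t) = 0. En substituant t = 3: s(3) = 0.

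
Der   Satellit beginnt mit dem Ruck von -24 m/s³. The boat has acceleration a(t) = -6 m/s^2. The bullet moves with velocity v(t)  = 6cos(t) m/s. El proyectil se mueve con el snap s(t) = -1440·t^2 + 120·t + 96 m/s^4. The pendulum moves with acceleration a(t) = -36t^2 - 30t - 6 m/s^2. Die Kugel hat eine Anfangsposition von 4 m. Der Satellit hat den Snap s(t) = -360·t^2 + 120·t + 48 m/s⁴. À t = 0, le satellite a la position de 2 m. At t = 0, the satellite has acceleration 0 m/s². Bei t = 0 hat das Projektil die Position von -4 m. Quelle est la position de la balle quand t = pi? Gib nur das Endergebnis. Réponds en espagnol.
La posición en t = pi es x = 4.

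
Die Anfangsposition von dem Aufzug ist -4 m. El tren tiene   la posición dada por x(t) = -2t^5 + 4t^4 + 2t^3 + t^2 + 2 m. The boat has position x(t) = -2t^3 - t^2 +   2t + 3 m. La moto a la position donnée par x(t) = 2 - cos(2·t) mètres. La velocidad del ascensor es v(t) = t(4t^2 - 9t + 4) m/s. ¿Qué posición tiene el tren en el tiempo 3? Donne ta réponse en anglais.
We have position x(t) = -2·t^5 + 4·t^4 + 2·t^3 + t^2 + 2. Substituting t = 3: x(3) = -97.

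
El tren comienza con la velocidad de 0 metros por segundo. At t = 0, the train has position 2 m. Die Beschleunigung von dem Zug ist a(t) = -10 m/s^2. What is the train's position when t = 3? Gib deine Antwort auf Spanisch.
Partiendo de la aceleración a(t) = -10, tomamos 2 integrales. Tomando ∫a(t)dt y aplicando v(0) = 0, encontramos v(t) = -10·t. Tomando ∫v(t)dt y aplicando x(0) = 2, encontramos x(t) = 2 - 5·t^2. Tenemos la posición x(t) = 2 - 5·t^2. Sustituyendo t = 3: x(3) = -43.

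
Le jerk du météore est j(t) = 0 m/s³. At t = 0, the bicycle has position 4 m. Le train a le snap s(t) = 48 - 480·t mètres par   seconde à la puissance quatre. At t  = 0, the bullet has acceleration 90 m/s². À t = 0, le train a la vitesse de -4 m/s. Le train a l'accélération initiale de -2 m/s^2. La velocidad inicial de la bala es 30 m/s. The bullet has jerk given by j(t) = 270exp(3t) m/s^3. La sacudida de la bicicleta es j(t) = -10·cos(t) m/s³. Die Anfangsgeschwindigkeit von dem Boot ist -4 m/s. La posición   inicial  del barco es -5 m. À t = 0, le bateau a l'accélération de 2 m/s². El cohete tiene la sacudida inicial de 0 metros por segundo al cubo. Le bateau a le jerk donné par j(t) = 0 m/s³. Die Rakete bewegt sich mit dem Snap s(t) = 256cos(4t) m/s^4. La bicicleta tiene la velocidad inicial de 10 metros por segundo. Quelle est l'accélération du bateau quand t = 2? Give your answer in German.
Wir müssen unsere Gleichung für den Ruck j(t) = 0 1-mal integrieren. Das Integral von dem Ruck, mit a(0) = 2, ergibt die Beschleunigung: a(t) = 2. Aus der Gleichung für die Beschleunigung a(t) = 2, setzen wir t = 2 ein und erhalten a = 2.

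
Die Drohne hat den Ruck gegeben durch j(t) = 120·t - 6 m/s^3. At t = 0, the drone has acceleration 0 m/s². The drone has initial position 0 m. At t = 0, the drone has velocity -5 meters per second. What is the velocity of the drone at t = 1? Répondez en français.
Nous devons trouver l'intégrale de notre équation du jerk j(t) = 120·t - 6 2 fois. L'intégrale du jerk est l'accélération. En utilisant a(0) = 0, nous obtenons a(t) = 6·t·(10·t - 1). La primitive de l'accélération, avec v(0) = -5, donne la vitesse: v(t) = 20·t^3 - 3·t^2 - 5. De l'équation de la vitesse v(t) = 20·t^3 - 3·t^2 - 5, nous substituons t = 1 pour obtenir v = 12.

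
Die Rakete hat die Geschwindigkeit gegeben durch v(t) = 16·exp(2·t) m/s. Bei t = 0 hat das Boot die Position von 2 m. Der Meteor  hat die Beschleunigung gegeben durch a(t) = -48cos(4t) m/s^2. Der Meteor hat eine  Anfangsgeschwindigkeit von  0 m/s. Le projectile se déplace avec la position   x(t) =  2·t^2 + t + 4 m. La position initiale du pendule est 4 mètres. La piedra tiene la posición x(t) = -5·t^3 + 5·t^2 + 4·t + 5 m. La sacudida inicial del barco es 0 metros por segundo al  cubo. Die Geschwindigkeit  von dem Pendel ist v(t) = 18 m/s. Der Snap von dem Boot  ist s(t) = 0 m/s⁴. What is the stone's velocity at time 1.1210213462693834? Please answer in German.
Wir müssen unsere Gleichung für die Position x(t) = -5·t^3 + 5·t^2 + 4·t + 5 1-mal ableiten. Durch Ableiten von der Position erhalten wir die Geschwindigkeit: v(t) = -15·t^2 + 10·t + 4. Wir haben die Geschwindigkeit v(t) = -15·t^2 + 10·t + 4. Durch Einsetzen von t = 1.1210213462693834: v(1.1210213462693834) = -3.64011941918048.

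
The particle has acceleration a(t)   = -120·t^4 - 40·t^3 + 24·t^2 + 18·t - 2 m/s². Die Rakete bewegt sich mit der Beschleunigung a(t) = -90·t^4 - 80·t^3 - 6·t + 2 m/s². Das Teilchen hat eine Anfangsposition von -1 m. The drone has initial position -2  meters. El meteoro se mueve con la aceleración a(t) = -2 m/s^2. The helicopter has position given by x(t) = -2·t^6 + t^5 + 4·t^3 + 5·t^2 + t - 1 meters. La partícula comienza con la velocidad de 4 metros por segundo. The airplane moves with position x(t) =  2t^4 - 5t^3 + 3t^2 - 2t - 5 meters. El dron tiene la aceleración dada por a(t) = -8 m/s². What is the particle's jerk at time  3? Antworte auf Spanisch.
Para resolver esto, necesitamos tomar 1 derivada de nuestra ecuación de la aceleración a(t) = -120·t^4 - 40·t^3 + 24·t^2 + 18·t - 2. Tomando d/dt de a(t), encontramos j(t) = -480·t^3 - 120·t^2 + 48·t + 18. Tenemos la sacudida j(t) = -480·t^3 - 120·t^2 + 48·t + 18. Sustituyendo t = 3: j(3) = -13878.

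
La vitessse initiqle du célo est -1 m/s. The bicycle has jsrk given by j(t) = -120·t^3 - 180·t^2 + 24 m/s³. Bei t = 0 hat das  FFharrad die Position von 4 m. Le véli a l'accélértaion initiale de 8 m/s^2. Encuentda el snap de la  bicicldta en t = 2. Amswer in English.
We must differentiate our jerk equation j(t) = -120·t^3 - 180·t^2 + 24 1 time. Taking d/dt of j(t), we find s(t) = -360·t^2 - 360·t. From the given snap equation s(t) = -360·t^2 - 360·t, we substitute t = 2 to get s = -2160.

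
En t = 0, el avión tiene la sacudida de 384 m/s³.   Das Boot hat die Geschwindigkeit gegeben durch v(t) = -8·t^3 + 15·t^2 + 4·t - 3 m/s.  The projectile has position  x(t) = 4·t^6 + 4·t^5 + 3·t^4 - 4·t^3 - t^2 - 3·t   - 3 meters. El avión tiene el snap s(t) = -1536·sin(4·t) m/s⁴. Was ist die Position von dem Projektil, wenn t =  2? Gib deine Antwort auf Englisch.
We have position x(t) = 4·t^6 + 4·t^5 + 3·t^4 - 4·t^3 - t^2 - 3·t - 3. Substituting t = 2: x(2) = 387.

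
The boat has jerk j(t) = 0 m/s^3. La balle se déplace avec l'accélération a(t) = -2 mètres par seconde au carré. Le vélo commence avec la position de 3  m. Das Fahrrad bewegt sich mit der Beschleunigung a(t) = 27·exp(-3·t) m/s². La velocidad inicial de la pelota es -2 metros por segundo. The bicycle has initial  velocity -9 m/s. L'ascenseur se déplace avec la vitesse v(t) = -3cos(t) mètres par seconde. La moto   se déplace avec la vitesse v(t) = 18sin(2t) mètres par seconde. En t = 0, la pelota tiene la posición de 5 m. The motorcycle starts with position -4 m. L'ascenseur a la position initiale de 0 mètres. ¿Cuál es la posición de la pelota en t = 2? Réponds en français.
Nous devons intégrer notre équation de l'accélération a(t) = -2 2 fois. La primitive de l'accélération, avec v(0) = -2, donne la vitesse: v(t) = -2·t - 2. En prenant ∫v(t)dt et en appliquant x(0) = 5, nous trouvons x(t) = -t^2 - 2·t + 5. En utilisant x(t) = -t^2 - 2·t + 5 et en substituant t = 2, nous trouvons x = -3.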